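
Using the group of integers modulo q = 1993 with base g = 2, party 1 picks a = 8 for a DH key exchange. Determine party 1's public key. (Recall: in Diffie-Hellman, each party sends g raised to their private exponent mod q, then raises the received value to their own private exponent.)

256

Public value = 2^8 (mod 1993).
2^1 ≡ 2 (mod 1993)
2^2 = (2^1)^2 ≡ 2^2 = 4 ≡ 4 (mod 1993)
2^4 = (2^2)^2 ≡ 4^2 = 16 ≡ 16 (mod 1993)
2^8 = (2^4)^2 ≡ 16^2 = 256 ≡ 256 (mod 1993)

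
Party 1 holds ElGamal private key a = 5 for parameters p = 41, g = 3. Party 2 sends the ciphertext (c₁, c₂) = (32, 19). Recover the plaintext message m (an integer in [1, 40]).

Shared mask s = c₁^a mod p = 32^5 mod 41.
32^1 ≡ 32 (mod 41)
32^2 = (32^1)^2 ≡ 32^2 = 1024 ≡ 40 (mod 41)
32^4 = (32^2)^2 ≡ 40^2 = 1600 ≡ 1 (mod 41)
32^5 = 32^4 · 32^1 ≡ 1 · 32 ≡ 32 (mod 41).
So s = 32; s⁻¹ ≡ 9 (mod 41).
m = c₂ · s⁻¹ mod 41 = 19 · 9 mod 41 = 7.

7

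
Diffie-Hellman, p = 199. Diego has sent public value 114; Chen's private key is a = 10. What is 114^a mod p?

103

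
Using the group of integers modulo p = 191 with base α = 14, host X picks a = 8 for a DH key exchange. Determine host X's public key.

52

Public value = 14^8 (mod 191).
14^1 ≡ 14 (mod 191)
14^2 = (14^1)^2 ≡ 14^2 = 196 ≡ 5 (mod 191)
14^4 = (14^2)^2 ≡ 5^2 = 25 ≡ 25 (mod 191)
14^8 = (14^4)^2 ≡ 25^2 = 625 ≡ 52 (mod 191)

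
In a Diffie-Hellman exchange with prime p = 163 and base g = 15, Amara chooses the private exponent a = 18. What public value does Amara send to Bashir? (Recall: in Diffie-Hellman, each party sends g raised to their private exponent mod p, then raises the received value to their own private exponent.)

Public value = 15^18 mod 163.
15^1 ≡ 15 (mod 163)
15^2 = (15^1)^2 ≡ 15^2 = 225 ≡ 62 (mod 163)
15^4 = (15^2)^2 ≡ 62^2 = 3844 ≡ 95 (mod 163)
15^8 = (15^4)^2 ≡ 95^2 = 9025 ≡ 60 (mod 163)
15^16 = (15^8)^2 ≡ 60^2 = 3600 ≡ 14 (mod 163)
15^18 = 15^16 · 15^2 ≡ 14 · 62 ≡ 53 (mod 163).

53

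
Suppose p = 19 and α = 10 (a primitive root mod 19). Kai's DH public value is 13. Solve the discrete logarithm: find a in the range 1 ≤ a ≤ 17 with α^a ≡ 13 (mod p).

13

Try successive powers of 10 modulo 19:
10^1 ≡ 10
10^2 ≡ 5
10^3 ≡ 12
10^4 ≡ 6
10^5 ≡ 3
10^6 ≡ 11
10^7 ≡ 15
10^8 ≡ 17
10^9 ≡ 18
10^10 ≡ 9
10^11 ≡ 14
10^12 ≡ 7
10^13 ≡ 13
Found: a = 13.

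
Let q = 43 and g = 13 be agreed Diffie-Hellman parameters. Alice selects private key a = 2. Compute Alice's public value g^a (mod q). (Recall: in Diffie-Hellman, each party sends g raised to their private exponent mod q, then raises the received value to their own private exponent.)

40

Public value = 13^2 (mod 43).
13^1 ≡ 13 (mod 43)
13^2 = (13^1)^2 ≡ 13^2 = 169 ≡ 40 (mod 43)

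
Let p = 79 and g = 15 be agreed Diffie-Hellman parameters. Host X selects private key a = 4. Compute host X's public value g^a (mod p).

65

Public value = 15^4 (mod 79).
15^1 ≡ 15 (mod 79)
15^2 = (15^1)^2 ≡ 15^2 = 225 ≡ 67 (mod 79)
15^4 = (15^2)^2 ≡ 67^2 = 4489 ≡ 65 (mod 79)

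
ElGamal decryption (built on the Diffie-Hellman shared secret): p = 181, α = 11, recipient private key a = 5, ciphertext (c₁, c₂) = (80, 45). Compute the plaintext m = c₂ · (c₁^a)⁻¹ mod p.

75

Shared mask s = c₁^a mod p = 80^5 mod 181.
80^1 ≡ 80 (mod 181)
80^2 = (80^1)^2 ≡ 80^2 = 6400 ≡ 65 (mod 181)
80^4 = (80^2)^2 ≡ 65^2 = 4225 ≡ 62 (mod 181)
80^5 = 80^4 · 80^1 ≡ 62 · 80 ≡ 73 (mod 181).
So s = 73; s⁻¹ ≡ 62 (mod 181).
m = c₂ · s⁻¹ mod 181 = 45 · 62 mod 181 = 75.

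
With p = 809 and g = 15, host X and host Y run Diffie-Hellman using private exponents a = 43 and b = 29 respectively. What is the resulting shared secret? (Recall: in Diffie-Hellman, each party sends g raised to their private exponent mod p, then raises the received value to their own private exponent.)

Host X sends A = g^a mod p = 15^43 mod 809.
15^1 ≡ 15 (mod 809)
15^2 = (15^1)^2 ≡ 15^2 = 225 ≡ 225 (mod 809)
15^4 = (15^2)^2 ≡ 225^2 = 50625 ≡ 467 (mod 809)
15^8 = (15^4)^2 ≡ 467^2 = 218089 ≡ 468 (mod 809)
15^16 = (15^8)^2 ≡ 468^2 = 219024 ≡ 594 (mod 809)
15^32 = (15^16)^2 ≡ 594^2 = 352836 ≡ 112 (mod 809)
15^43 = 15^32 · 15^8 · 15^2 · 15^1 ≡ 112 · 468 · 225 · 15 ≡ 779 (mod 809).
So A = 779. Host Y then computes K = A^b mod p = 779^29 mod 809.
779^1 ≡ 779 (mod 809)
779^2 = (779^1)^2 ≡ 779^2 = 606841 ≡ 91 (mod 809)
779^4 = (779^2)^2 ≡ 91^2 = 8281 ≡ 191 (mod 809)
779^8 = (779^4)^2 ≡ 191^2 = 36481 ≡ 76 (mod 809)
779^16 = (779^8)^2 ≡ 76^2 = 5776 ≡ 113 (mod 809)
779^29 = 779^16 · 779^8 · 779^4 · 779^1 ≡ 113 · 76 · 191 · 779 ≡ 612 (mod 809).

612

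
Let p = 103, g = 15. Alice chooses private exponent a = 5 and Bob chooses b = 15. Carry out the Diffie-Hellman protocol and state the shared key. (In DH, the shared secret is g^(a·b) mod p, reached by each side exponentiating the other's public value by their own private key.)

66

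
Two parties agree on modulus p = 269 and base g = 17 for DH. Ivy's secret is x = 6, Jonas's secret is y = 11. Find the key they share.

Ivy sends A = g^x mod p = 17^6 mod 269.
17^1 ≡ 17 (mod 269)
17^2 = (17^1)^2 ≡ 17^2 = 289 ≡ 20 (mod 269)
17^4 = (17^2)^2 ≡ 20^2 = 400 ≡ 131 (mod 269)
17^6 = 17^4 · 17^2 ≡ 131 · 20 ≡ 199 (mod 269).
So A = 199. Jonas then computes K = A^y mod p = 199^11 mod 269.
199^1 ≡ 199 (mod 269)
199^2 = (199^1)^2 ≡ 199^2 = 39601 ≡ 58 (mod 269)
199^4 = (199^2)^2 ≡ 58^2 = 3364 ≡ 136 (mod 269)
199^8 = (199^4)^2 ≡ 136^2 = 18496 ≡ 204 (mod 269)
199^11 = 199^8 · 199^2 · 199^1 ≡ 204 · 58 · 199 ≡ 11 (mod 269).

11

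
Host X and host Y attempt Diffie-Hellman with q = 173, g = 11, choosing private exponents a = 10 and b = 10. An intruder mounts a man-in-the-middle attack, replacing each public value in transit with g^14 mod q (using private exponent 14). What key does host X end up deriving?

Host X receives an intruder's public value M = 11^14 mod 173 instead of the honest one.
11^1 ≡ 11 (mod 173)
11^2 = (11^1)^2 ≡ 11^2 = 121 ≡ 121 (mod 173)
11^4 = (11^2)^2 ≡ 121^2 = 14641 ≡ 109 (mod 173)
11^8 = (11^4)^2 ≡ 109^2 = 11881 ≡ 117 (mod 173)
11^14 = 11^8 · 11^4 · 11^2 ≡ 117 · 109 · 121 ≡ 126 (mod 173).
So M = 126. Host X computes K = M^10 mod 173.
126^1 ≡ 126 (mod 173)
126^2 = (126^1)^2 ≡ 126^2 = 15876 ≡ 133 (mod 173)
126^4 = (126^2)^2 ≡ 133^2 = 17689 ≡ 43 (mod 173)
126^8 = (126^4)^2 ≡ 43^2 = 1849 ≡ 119 (mod 173)
126^10 = 126^8 · 126^2 ≡ 119 · 133 ≡ 84 (mod 173).

84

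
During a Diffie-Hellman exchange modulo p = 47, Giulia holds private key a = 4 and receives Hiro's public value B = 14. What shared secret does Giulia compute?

Shared key K = 14^4 mod 47.
14^1 ≡ 14 (mod 47)
14^2 = (14^1)^2 ≡ 14^2 = 196 ≡ 8 (mod 47)
14^4 = (14^2)^2 ≡ 8^2 = 64 ≡ 17 (mod 47)

17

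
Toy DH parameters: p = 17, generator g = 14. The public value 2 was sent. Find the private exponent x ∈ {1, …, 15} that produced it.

Try successive powers of 14 modulo 17:
14^1 ≡ 14
14^2 ≡ 9
14^3 ≡ 7
14^4 ≡ 13
14^5 ≡ 12
14^6 ≡ 15
14^7 ≡ 6
14^8 ≡ 16
14^9 ≡ 3
14^10 ≡ 8
14^11 ≡ 10
14^12 ≡ 4
14^13 ≡ 5
14^14 ≡ 2
Found: x = 14.

14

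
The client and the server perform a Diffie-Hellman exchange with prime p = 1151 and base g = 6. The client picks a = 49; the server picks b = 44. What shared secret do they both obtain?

The client sends A = g^a mod p = 6^49 mod 1151.
6^1 ≡ 6 (mod 1151)
6^2 = (6^1)^2 ≡ 6^2 = 36 ≡ 36 (mod 1151)
6^4 = (6^2)^2 ≡ 36^2 = 1296 ≡ 145 (mod 1151)
6^8 = (6^4)^2 ≡ 145^2 = 21025 ≡ 307 (mod 1151)
6^16 = (6^8)^2 ≡ 307^2 = 94249 ≡ 1018 (mod 1151)
6^32 = (6^16)^2 ≡ 1018^2 = 1036324 ≡ 424 (mod 1151)
6^49 = 6^32 · 6^16 · 6^1 ≡ 424 · 1018 · 6 ≡ 42 (mod 1151).
So A = 42. The server then computes K = A^b mod p = 42^44 mod 1151.
42^1 ≡ 42 (mod 1151)
42^2 = (42^1)^2 ≡ 42^2 = 1764 ≡ 613 (mod 1151)
42^4 = (42^2)^2 ≡ 613^2 = 375769 ≡ 543 (mod 1151)
42^8 = (42^4)^2 ≡ 543^2 = 294849 ≡ 193 (mod 1151)
42^16 = (42^8)^2 ≡ 193^2 = 37249 ≡ 417 (mod 1151)
42^32 = (42^16)^2 ≡ 417^2 = 173889 ≡ 88 (mod 1151)
42^44 = 42^32 · 42^8 · 42^4 ≡ 88 · 193 · 543 ≡ 500 (mod 1151).

500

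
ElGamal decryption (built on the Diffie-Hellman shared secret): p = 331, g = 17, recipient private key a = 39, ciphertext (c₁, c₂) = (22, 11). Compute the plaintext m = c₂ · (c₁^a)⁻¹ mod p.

34

Shared mask s = c₁^a mod p = 22^39 mod 331.
22^1 ≡ 22 (mod 331)
22^2 = (22^1)^2 ≡ 22^2 = 484 ≡ 153 (mod 331)
22^4 = (22^2)^2 ≡ 153^2 = 23409 ≡ 239 (mod 331)
22^8 = (22^4)^2 ≡ 239^2 = 57121 ≡ 189 (mod 331)
22^16 = (22^8)^2 ≡ 189^2 = 35721 ≡ 304 (mod 331)
22^32 = (22^16)^2 ≡ 304^2 = 92416 ≡ 67 (mod 331)
22^39 = 22^32 · 22^4 · 22^2 · 22^1 ≡ 67 · 239 · 153 · 22 ≡ 49 (mod 331).
So s = 49; s⁻¹ ≡ 304 (mod 331).
m = c₂ · s⁻¹ mod 331 = 11 · 304 mod 331 = 34.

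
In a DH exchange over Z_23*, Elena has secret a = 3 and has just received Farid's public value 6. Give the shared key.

Shared key K = 6^3 mod 23.
6^1 ≡ 6 (mod 23)
6^2 = (6^1)^2 ≡ 6^2 = 36 ≡ 13 (mod 23)
6^3 = 6^2 · 6^1 ≡ 13 · 6 ≡ 9 (mod 23).

9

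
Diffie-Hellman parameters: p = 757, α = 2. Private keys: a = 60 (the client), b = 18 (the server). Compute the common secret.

The server sends B = α^b mod p = 2^18 mod 757.
2^1 ≡ 2 (mod 757)
2^2 = (2^1)^2 ≡ 2^2 = 4 ≡ 4 (mod 757)
2^4 = (2^2)^2 ≡ 4^2 = 16 ≡ 16 (mod 757)
2^8 = (2^4)^2 ≡ 16^2 = 256 ≡ 256 (mod 757)
2^16 = (2^8)^2 ≡ 256^2 = 65536 ≡ 434 (mod 757)
2^18 = 2^16 · 2^2 ≡ 434 · 4 ≡ 222 (mod 757).
So B = 222. The client then computes K = B^a mod p = 222^60 mod 757.
222^1 ≡ 222 (mod 757)
222^2 = (222^1)^2 ≡ 222^2 = 49284 ≡ 79 (mod 757)
222^4 = (222^2)^2 ≡ 79^2 = 6241 ≡ 185 (mod 757)
222^8 = (222^4)^2 ≡ 185^2 = 34225 ≡ 160 (mod 757)
222^16 = (222^8)^2 ≡ 160^2 = 25600 ≡ 619 (mod 757)
222^32 = (222^16)^2 ≡ 619^2 = 383161 ≡ 119 (mod 757)
222^60 = 222^32 · 222^16 · 222^8 · 222^4 ≡ 119 · 619 · 160 · 185 ≡ 453 (mod 757).

453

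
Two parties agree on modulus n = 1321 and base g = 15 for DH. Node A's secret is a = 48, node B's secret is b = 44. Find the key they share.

Node A sends A = g^a mod n = 15^48 mod 1321.
15^1 ≡ 15 (mod 1321)
15^2 = (15^1)^2 ≡ 15^2 = 225 ≡ 225 (mod 1321)
15^4 = (15^2)^2 ≡ 225^2 = 50625 ≡ 427 (mod 1321)
15^8 = (15^4)^2 ≡ 427^2 = 182329 ≡ 31 (mod 1321)
15^16 = (15^8)^2 ≡ 31^2 = 961 ≡ 961 (mod 1321)
15^32 = (15^16)^2 ≡ 961^2 = 923521 ≡ 142 (mod 1321)
15^48 = 15^32 · 15^16 ≡ 142 · 961 ≡ 399 (mod 1321).
So A = 399. Node B then computes K = A^b mod n = 399^44 mod 1321.
399^1 ≡ 399 (mod 1321)
399^2 = (399^1)^2 ≡ 399^2 = 159201 ≡ 681 (mod 1321)
399^4 = (399^2)^2 ≡ 681^2 = 463761 ≡ 90 (mod 1321)
399^8 = (399^4)^2 ≡ 90^2 = 8100 ≡ 174 (mod 1321)
399^16 = (399^8)^2 ≡ 174^2 = 30276 ≡ 1214 (mod 1321)
399^32 = (399^16)^2 ≡ 1214^2 = 1473796 ≡ 881 (mod 1321)
399^44 = 399^32 · 399^8 · 399^4 ≡ 881 · 174 · 90 ≡ 1257 (mod 1321).

1257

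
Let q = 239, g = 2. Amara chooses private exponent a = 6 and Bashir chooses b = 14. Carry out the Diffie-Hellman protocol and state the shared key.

22

Amara sends A = g^a mod q = 2^6 mod 239.
2^1 ≡ 2 (mod 239)
2^2 = (2^1)^2 ≡ 2^2 = 4 ≡ 4 (mod 239)
2^4 = (2^2)^2 ≡ 4^2 = 16 ≡ 16 (mod 239)
2^6 = 2^4 · 2^2 ≡ 16 · 4 ≡ 64 (mod 239).
So A = 64. Bashir then computes K = A^b mod q = 64^14 mod 239.
64^1 ≡ 64 (mod 239)
64^2 = (64^1)^2 ≡ 64^2 = 4096 ≡ 33 (mod 239)
64^4 = (64^2)^2 ≡ 33^2 = 1089 ≡ 133 (mod 239)
64^8 = (64^4)^2 ≡ 133^2 = 17689 ≡ 3 (mod 239)
64^14 = 64^8 · 64^4 · 64^2 ≡ 3 · 133 · 33 ≡ 22 (mod 239).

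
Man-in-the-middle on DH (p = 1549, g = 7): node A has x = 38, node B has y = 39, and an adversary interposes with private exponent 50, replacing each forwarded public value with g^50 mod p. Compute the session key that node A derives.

Node A receives an adversary's public value M = 7^50 mod 1549 instead of the honest one.
7^1 ≡ 7 (mod 1549)
7^2 = (7^1)^2 ≡ 7^2 = 49 ≡ 49 (mod 1549)
7^4 = (7^2)^2 ≡ 49^2 = 2401 ≡ 852 (mod 1549)
7^8 = (7^4)^2 ≡ 852^2 = 725904 ≡ 972 (mod 1549)
7^16 = (7^8)^2 ≡ 972^2 = 944784 ≡ 1443 (mod 1549)
7^32 = (7^16)^2 ≡ 1443^2 = 2082249 ≡ 393 (mod 1549)
7^50 = 7^32 · 7^16 · 7^2 ≡ 393 · 1443 · 49 ≡ 340 (mod 1549).
So M = 340. Node A computes K = M^38 mod 1549.
340^1 ≡ 340 (mod 1549)
340^2 = (340^1)^2 ≡ 340^2 = 115600 ≡ 974 (mod 1549)
340^4 = (340^2)^2 ≡ 974^2 = 948676 ≡ 688 (mod 1549)
340^8 = (340^4)^2 ≡ 688^2 = 473344 ≡ 899 (mod 1549)
340^16 = (340^8)^2 ≡ 899^2 = 808201 ≡ 1172 (mod 1549)
340^32 = (340^16)^2 ≡ 1172^2 = 1373584 ≡ 1170 (mod 1549)
340^38 = 340^32 · 340^4 · 340^2 ≡ 1170 · 688 · 974 ≡ 43 (mod 1549).

43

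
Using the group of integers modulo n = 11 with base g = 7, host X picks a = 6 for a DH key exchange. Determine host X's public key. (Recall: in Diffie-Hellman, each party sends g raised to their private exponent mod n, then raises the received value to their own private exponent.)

Public value = 7^6 (mod 11).
7^1 ≡ 7 (mod 11)
7^2 = (7^1)^2 ≡ 7^2 = 49 ≡ 5 (mod 11)
7^4 = (7^2)^2 ≡ 5^2 = 25 ≡ 3 (mod 11)
7^6 = 7^4 · 7^2 ≡ 3 · 5 ≡ 4 (mod 11).

4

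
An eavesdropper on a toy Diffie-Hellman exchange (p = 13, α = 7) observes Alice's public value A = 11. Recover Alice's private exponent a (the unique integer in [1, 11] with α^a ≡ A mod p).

Try successive powers of 7 modulo 13:
7^1 ≡ 7
7^2 ≡ 10
7^3 ≡ 5
7^4 ≡ 9
7^5 ≡ 11
Found: a = 5.

5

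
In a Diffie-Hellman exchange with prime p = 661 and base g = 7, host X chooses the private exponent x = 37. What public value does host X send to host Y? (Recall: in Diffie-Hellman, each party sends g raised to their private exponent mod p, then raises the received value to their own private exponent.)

Public value = 7^37 (mod 661).
7^1 ≡ 7 (mod 661)
7^2 = (7^1)^2 ≡ 7^2 = 49 ≡ 49 (mod 661)
7^4 = (7^2)^2 ≡ 49^2 = 2401 ≡ 418 (mod 661)
7^8 = (7^4)^2 ≡ 418^2 = 174724 ≡ 220 (mod 661)
7^16 = (7^8)^2 ≡ 220^2 = 48400 ≡ 147 (mod 661)
7^32 = (7^16)^2 ≡ 147^2 = 21609 ≡ 457 (mod 661)
7^37 = 7^32 · 7^4 · 7^1 ≡ 457 · 418 · 7 ≡ 640 (mod 661).

640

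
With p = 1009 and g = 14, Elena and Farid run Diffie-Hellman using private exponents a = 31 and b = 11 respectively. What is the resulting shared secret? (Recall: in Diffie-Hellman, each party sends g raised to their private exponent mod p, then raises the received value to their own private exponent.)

27

Elena sends A = g^a mod p = 14^31 mod 1009.
14^1 ≡ 14 (mod 1009)
14^2 = (14^1)^2 ≡ 14^2 = 196 ≡ 196 (mod 1009)
14^4 = (14^2)^2 ≡ 196^2 = 38416 ≡ 74 (mod 1009)
14^8 = (14^4)^2 ≡ 74^2 = 5476 ≡ 431 (mod 1009)
14^16 = (14^8)^2 ≡ 431^2 = 185761 ≡ 105 (mod 1009)
14^31 = 14^16 · 14^8 · 14^4 · 14^2 · 14^1 ≡ 105 · 431 · 74 · 196 · 14 ≡ 283 (mod 1009).
So A = 283. Farid then computes K = A^b mod p = 283^11 mod 1009.
283^1 ≡ 283 (mod 1009)
283^2 = (283^1)^2 ≡ 283^2 = 80089 ≡ 378 (mod 1009)
283^4 = (283^2)^2 ≡ 378^2 = 142884 ≡ 615 (mod 1009)
283^8 = (283^4)^2 ≡ 615^2 = 378225 ≡ 859 (mod 1009)
283^11 = 283^8 · 283^2 · 283^1 ≡ 859 · 378 · 283 ≡ 27 (mod 1009).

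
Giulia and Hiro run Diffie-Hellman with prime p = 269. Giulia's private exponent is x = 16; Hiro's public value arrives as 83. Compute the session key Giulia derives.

256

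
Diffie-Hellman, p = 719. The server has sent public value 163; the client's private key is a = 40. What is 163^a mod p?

Shared key K = 163^40 mod 719.
163^1 ≡ 163 (mod 719)
163^2 = (163^1)^2 ≡ 163^2 = 26569 ≡ 685 (mod 719)
163^4 = (163^2)^2 ≡ 685^2 = 469225 ≡ 437 (mod 719)
163^8 = (163^4)^2 ≡ 437^2 = 190969 ≡ 434 (mod 719)
163^16 = (163^8)^2 ≡ 434^2 = 188356 ≡ 697 (mod 719)
163^32 = (163^16)^2 ≡ 697^2 = 485809 ≡ 484 (mod 719)
163^40 = 163^32 · 163^8 ≡ 484 · 434 ≡ 108 (mod 719).

108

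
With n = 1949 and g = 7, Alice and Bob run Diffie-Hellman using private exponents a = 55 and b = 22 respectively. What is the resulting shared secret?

860

Alice sends A = g^a mod n = 7^55 mod 1949.
7^1 ≡ 7 (mod 1949)
7^2 = (7^1)^2 ≡ 7^2 = 49 ≡ 49 (mod 1949)
7^4 = (7^2)^2 ≡ 49^2 = 2401 ≡ 452 (mod 1949)
7^8 = (7^4)^2 ≡ 452^2 = 204304 ≡ 1608 (mod 1949)
7^16 = (7^8)^2 ≡ 1608^2 = 2585664 ≡ 1290 (mod 1949)
7^32 = (7^16)^2 ≡ 1290^2 = 1664100 ≡ 1603 (mod 1949)
7^55 = 7^32 · 7^16 · 7^4 · 7^2 · 7^1 ≡ 1603 · 1290 · 452 · 49 · 7 ≡ 1204 (mod 1949).
So A = 1204. Bob then computes K = A^b mod n = 1204^22 mod 1949.
1204^1 ≡ 1204 (mod 1949)
1204^2 = (1204^1)^2 ≡ 1204^2 = 1449616 ≡ 1509 (mod 1949)
1204^4 = (1204^2)^2 ≡ 1509^2 = 2277081 ≡ 649 (mod 1949)
1204^8 = (1204^4)^2 ≡ 649^2 = 421201 ≡ 217 (mod 1949)
1204^16 = (1204^8)^2 ≡ 217^2 = 47089 ≡ 313 (mod 1949)
1204^22 = 1204^16 · 1204^4 · 1204^2 ≡ 313 · 649 · 1509 ≡ 860 (mod 1949).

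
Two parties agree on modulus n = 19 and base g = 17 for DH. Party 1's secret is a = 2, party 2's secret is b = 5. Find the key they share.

17

Party 2 sends B = g^b mod n = 17^5 mod 19.
17^1 ≡ 17 (mod 19)
17^2 = (17^1)^2 ≡ 17^2 = 289 ≡ 4 (mod 19)
17^4 = (17^2)^2 ≡ 4^2 = 16 ≡ 16 (mod 19)
17^5 = 17^4 · 17^1 ≡ 16 · 17 ≡ 6 (mod 19).
So B = 6. Party 1 then computes K = B^a mod n = 6^2 mod 19.
6^1 ≡ 6 (mod 19)
6^2 = (6^1)^2 ≡ 6^2 = 36 ≡ 17 (mod 19)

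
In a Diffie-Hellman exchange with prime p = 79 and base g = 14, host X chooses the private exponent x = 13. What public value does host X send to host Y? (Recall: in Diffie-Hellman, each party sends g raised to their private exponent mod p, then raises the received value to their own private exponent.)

Public value = 14^13 mod 79.
14^1 ≡ 14 (mod 79)
14^2 = (14^1)^2 ≡ 14^2 = 196 ≡ 38 (mod 79)
14^4 = (14^2)^2 ≡ 38^2 = 1444 ≡ 22 (mod 79)
14^8 = (14^4)^2 ≡ 22^2 = 484 ≡ 10 (mod 79)
14^13 = 14^8 · 14^4 · 14^1 ≡ 10 · 22 · 14 ≡ 78 (mod 79).

78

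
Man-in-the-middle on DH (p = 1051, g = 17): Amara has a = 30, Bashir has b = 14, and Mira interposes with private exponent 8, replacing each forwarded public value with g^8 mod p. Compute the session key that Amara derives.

Amara receives Mira's public value M = 17^8 mod 1051 instead of the honest one.
17^1 ≡ 17 (mod 1051)
17^2 = (17^1)^2 ≡ 17^2 = 289 ≡ 289 (mod 1051)
17^4 = (17^2)^2 ≡ 289^2 = 83521 ≡ 492 (mod 1051)
17^8 = (17^4)^2 ≡ 492^2 = 242064 ≡ 334 (mod 1051)
So M = 334. Amara computes K = M^30 mod 1051.
334^1 ≡ 334 (mod 1051)
334^2 = (334^1)^2 ≡ 334^2 = 111556 ≡ 150 (mod 1051)
334^4 = (334^2)^2 ≡ 150^2 = 22500 ≡ 429 (mod 1051)
334^8 = (334^4)^2 ≡ 429^2 = 184041 ≡ 116 (mod 1051)
334^16 = (334^8)^2 ≡ 116^2 = 13456 ≡ 844 (mod 1051)
334^30 = 334^16 · 334^8 · 334^4 · 334^2 ≡ 844 · 116 · 429 · 150 ≡ 643 (mod 1051).

643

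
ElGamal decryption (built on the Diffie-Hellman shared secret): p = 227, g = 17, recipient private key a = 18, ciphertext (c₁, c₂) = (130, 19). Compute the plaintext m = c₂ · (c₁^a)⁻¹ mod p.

Shared mask s = c₁^a mod p = 130^18 mod 227.
130^1 ≡ 130 (mod 227)
130^2 = (130^1)^2 ≡ 130^2 = 16900 ≡ 102 (mod 227)
130^4 = (130^2)^2 ≡ 102^2 = 10404 ≡ 189 (mod 227)
130^8 = (130^4)^2 ≡ 189^2 = 35721 ≡ 82 (mod 227)
130^16 = (130^8)^2 ≡ 82^2 = 6724 ≡ 141 (mod 227)
130^18 = 130^16 · 130^2 ≡ 141 · 102 ≡ 81 (mod 227).
So s = 81; s⁻¹ ≡ 213 (mod 227).
m = c₂ · s⁻¹ mod 227 = 19 · 213 mod 227 = 188.

188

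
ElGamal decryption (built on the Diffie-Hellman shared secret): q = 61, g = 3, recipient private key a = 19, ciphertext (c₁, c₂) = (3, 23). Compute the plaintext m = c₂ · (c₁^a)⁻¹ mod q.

8

Shared mask s = c₁^a mod q = 3^19 mod 61.
3^1 ≡ 3 (mod 61)
3^2 = (3^1)^2 ≡ 3^2 = 9 ≡ 9 (mod 61)
3^4 = (3^2)^2 ≡ 9^2 = 81 ≡ 20 (mod 61)
3^8 = (3^4)^2 ≡ 20^2 = 400 ≡ 34 (mod 61)
3^16 = (3^8)^2 ≡ 34^2 = 1156 ≡ 58 (mod 61)
3^19 = 3^16 · 3^2 · 3^1 ≡ 58 · 9 · 3 ≡ 41 (mod 61).
So s = 41; s⁻¹ ≡ 3 (mod 61).
m = c₂ · s⁻¹ mod 61 = 23 · 3 mod 61 = 8.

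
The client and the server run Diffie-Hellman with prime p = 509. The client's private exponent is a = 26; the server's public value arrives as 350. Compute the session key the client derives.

351

Shared key K = 350^26 mod 509.
350^1 ≡ 350 (mod 509)
350^2 = (350^1)^2 ≡ 350^2 = 122500 ≡ 340 (mod 509)
350^4 = (350^2)^2 ≡ 340^2 = 115600 ≡ 57 (mod 509)
350^8 = (350^4)^2 ≡ 57^2 = 3249 ≡ 195 (mod 509)
350^16 = (350^8)^2 ≡ 195^2 = 38025 ≡ 359 (mod 509)
350^26 = 350^16 · 350^8 · 350^2 ≡ 359 · 195 · 340 ≡ 351 (mod 509).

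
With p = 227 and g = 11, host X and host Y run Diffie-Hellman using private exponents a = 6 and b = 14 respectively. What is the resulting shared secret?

Host Y sends B = g^b mod p = 11^14 mod 227.
11^1 ≡ 11 (mod 227)
11^2 = (11^1)^2 ≡ 11^2 = 121 ≡ 121 (mod 227)
11^4 = (11^2)^2 ≡ 121^2 = 14641 ≡ 113 (mod 227)
11^8 = (11^4)^2 ≡ 113^2 = 12769 ≡ 57 (mod 227)
11^14 = 11^8 · 11^4 · 11^2 ≡ 57 · 113 · 121 ≡ 70 (mod 227).
So B = 70. Host X then computes K = B^a mod p = 70^6 mod 227.
70^1 ≡ 70 (mod 227)
70^2 = (70^1)^2 ≡ 70^2 = 4900 ≡ 133 (mod 227)
70^4 = (70^2)^2 ≡ 133^2 = 17689 ≡ 210 (mod 227)
70^6 = 70^4 · 70^2 ≡ 210 · 133 ≡ 9 (mod 227).

9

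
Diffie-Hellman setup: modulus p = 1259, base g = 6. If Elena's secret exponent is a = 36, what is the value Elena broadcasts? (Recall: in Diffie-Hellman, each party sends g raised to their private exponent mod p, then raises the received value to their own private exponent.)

196

Public value = 6^36 mod 1259.
6^1 ≡ 6 (mod 1259)
6^2 = (6^1)^2 ≡ 6^2 = 36 ≡ 36 (mod 1259)
6^4 = (6^2)^2 ≡ 36^2 = 1296 ≡ 37 (mod 1259)
6^8 = (6^4)^2 ≡ 37^2 = 1369 ≡ 110 (mod 1259)
6^16 = (6^8)^2 ≡ 110^2 = 12100 ≡ 769 (mod 1259)
6^32 = (6^16)^2 ≡ 769^2 = 591361 ≡ 890 (mod 1259)
6^36 = 6^32 · 6^4 ≡ 890 · 37 ≡ 196 (mod 1259).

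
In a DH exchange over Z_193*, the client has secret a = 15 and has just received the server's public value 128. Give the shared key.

126

Shared key K = 128^15 mod 193.
128^1 ≡ 128 (mod 193)
128^2 = (128^1)^2 ≡ 128^2 = 16384 ≡ 172 (mod 193)
128^4 = (128^2)^2 ≡ 172^2 = 29584 ≡ 55 (mod 193)
128^8 = (128^4)^2 ≡ 55^2 = 3025 ≡ 130 (mod 193)
128^15 = 128^8 · 128^4 · 128^2 · 128^1 ≡ 130 · 55 · 172 · 128 ≡ 126 (mod 193).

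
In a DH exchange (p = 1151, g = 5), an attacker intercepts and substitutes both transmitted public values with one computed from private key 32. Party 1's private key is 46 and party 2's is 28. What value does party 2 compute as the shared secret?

319

Party 2 receives an attacker's public value M = 5^32 mod 1151 instead of the honest one.
5^1 ≡ 5 (mod 1151)
5^2 = (5^1)^2 ≡ 5^2 = 25 ≡ 25 (mod 1151)
5^4 = (5^2)^2 ≡ 25^2 = 625 ≡ 625 (mod 1151)
5^8 = (5^4)^2 ≡ 625^2 = 390625 ≡ 436 (mod 1151)
5^16 = (5^8)^2 ≡ 436^2 = 190096 ≡ 181 (mod 1151)
5^32 = (5^16)^2 ≡ 181^2 = 32761 ≡ 533 (mod 1151)
So M = 533. Party 2 computes K = M^28 mod 1151.
533^1 ≡ 533 (mod 1151)
533^2 = (533^1)^2 ≡ 533^2 = 284089 ≡ 943 (mod 1151)
533^4 = (533^2)^2 ≡ 943^2 = 889249 ≡ 677 (mod 1151)
533^8 = (533^4)^2 ≡ 677^2 = 458329 ≡ 231 (mod 1151)
533^16 = (533^8)^2 ≡ 231^2 = 53361 ≡ 415 (mod 1151)
533^28 = 533^16 · 533^8 · 533^4 ≡ 415 · 231 · 677 ≡ 319 (mod 1151).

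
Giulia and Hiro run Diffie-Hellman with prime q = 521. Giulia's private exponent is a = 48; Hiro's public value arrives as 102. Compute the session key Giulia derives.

59

Shared key K = 102^48 mod 521.
102^1 ≡ 102 (mod 521)
102^2 = (102^1)^2 ≡ 102^2 = 10404 ≡ 505 (mod 521)
102^4 = (102^2)^2 ≡ 505^2 = 255025 ≡ 256 (mod 521)
102^8 = (102^4)^2 ≡ 256^2 = 65536 ≡ 411 (mod 521)
102^16 = (102^8)^2 ≡ 411^2 = 168921 ≡ 117 (mod 521)
102^32 = (102^16)^2 ≡ 117^2 = 13689 ≡ 143 (mod 521)
102^48 = 102^32 · 102^16 ≡ 143 · 117 ≡ 59 (mod 521).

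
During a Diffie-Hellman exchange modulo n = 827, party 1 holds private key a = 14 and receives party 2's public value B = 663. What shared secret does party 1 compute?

Shared key K = 663^14 mod 827.
663^1 ≡ 663 (mod 827)
663^2 = (663^1)^2 ≡ 663^2 = 439569 ≡ 432 (mod 827)
663^4 = (663^2)^2 ≡ 432^2 = 186624 ≡ 549 (mod 827)
663^8 = (663^4)^2 ≡ 549^2 = 301401 ≡ 373 (mod 827)
663^14 = 663^8 · 663^4 · 663^2 ≡ 373 · 549 · 432 ≡ 301 (mod 827).

301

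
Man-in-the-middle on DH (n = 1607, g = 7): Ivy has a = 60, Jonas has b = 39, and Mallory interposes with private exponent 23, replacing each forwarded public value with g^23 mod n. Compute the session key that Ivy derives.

Ivy receives Mallory's public value M = 7^23 mod 1607 instead of the honest one.
7^1 ≡ 7 (mod 1607)
7^2 = (7^1)^2 ≡ 7^2 = 49 ≡ 49 (mod 1607)
7^4 = (7^2)^2 ≡ 49^2 = 2401 ≡ 794 (mod 1607)
7^8 = (7^4)^2 ≡ 794^2 = 630436 ≡ 492 (mod 1607)
7^16 = (7^8)^2 ≡ 492^2 = 242064 ≡ 1014 (mod 1607)
7^23 = 7^16 · 7^4 · 7^2 · 7^1 ≡ 1014 · 794 · 49 · 7 ≡ 1480 (mod 1607).
So M = 1480. Ivy computes K = M^60 mod 1607.
1480^1 ≡ 1480 (mod 1607)
1480^2 = (1480^1)^2 ≡ 1480^2 = 2190400 ≡ 59 (mod 1607)
1480^4 = (1480^2)^2 ≡ 59^2 = 3481 ≡ 267 (mod 1607)
1480^8 = (1480^4)^2 ≡ 267^2 = 71289 ≡ 581 (mod 1607)
1480^16 = (1480^8)^2 ≡ 581^2 = 337561 ≡ 91 (mod 1607)
1480^32 = (1480^16)^2 ≡ 91^2 = 8281 ≡ 246 (mod 1607)
1480^60 = 1480^32 · 1480^16 · 1480^8 · 1480^4 ≡ 246 · 91 · 581 · 267 ≡ 660 (mod 1607).

660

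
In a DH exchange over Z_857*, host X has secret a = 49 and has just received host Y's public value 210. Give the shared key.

769

Shared key K = 210^49 mod 857.
210^1 ≡ 210 (mod 857)
210^2 = (210^1)^2 ≡ 210^2 = 44100 ≡ 393 (mod 857)
210^4 = (210^2)^2 ≡ 393^2 = 154449 ≡ 189 (mod 857)
210^8 = (210^4)^2 ≡ 189^2 = 35721 ≡ 584 (mod 857)
210^16 = (210^8)^2 ≡ 584^2 = 341056 ≡ 827 (mod 857)
210^32 = (210^16)^2 ≡ 827^2 = 683929 ≡ 43 (mod 857)
210^49 = 210^32 · 210^16 · 210^1 ≡ 43 · 827 · 210 ≡ 769 (mod 857).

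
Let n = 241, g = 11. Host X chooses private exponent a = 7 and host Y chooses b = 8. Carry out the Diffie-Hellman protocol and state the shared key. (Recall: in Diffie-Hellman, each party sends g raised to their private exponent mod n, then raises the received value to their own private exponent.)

226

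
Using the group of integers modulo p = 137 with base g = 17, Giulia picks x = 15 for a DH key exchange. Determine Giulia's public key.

Public value = 17^15 mod 137.
17^1 ≡ 17 (mod 137)
17^2 = (17^1)^2 ≡ 17^2 = 289 ≡ 15 (mod 137)
17^4 = (17^2)^2 ≡ 15^2 = 225 ≡ 88 (mod 137)
17^8 = (17^4)^2 ≡ 88^2 = 7744 ≡ 72 (mod 137)
17^15 = 17^8 · 17^4 · 17^2 · 17^1 ≡ 72 · 88 · 15 · 17 ≡ 39 (mod 137).

39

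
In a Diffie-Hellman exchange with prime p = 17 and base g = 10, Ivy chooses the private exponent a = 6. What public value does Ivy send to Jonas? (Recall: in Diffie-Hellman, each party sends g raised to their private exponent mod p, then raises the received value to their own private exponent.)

9

Public value = 10^{6} \pmod{17}.
10^1 ≡ 10 (mod 17)
10^2 = (10^1)^2 ≡ 10^2 = 100 ≡ 15 (mod 17)
10^4 = (10^2)^2 ≡ 15^2 = 225 ≡ 4 (mod 17)
10^6 = 10^4 · 10^2 ≡ 4 · 15 ≡ 9 (mod 17).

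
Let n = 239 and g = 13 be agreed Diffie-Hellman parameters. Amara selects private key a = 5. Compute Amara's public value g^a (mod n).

126

Public value = 13^5 (mod 239).
13^1 ≡ 13 (mod 239)
13^2 = (13^1)^2 ≡ 13^2 = 169 ≡ 169 (mod 239)
13^4 = (13^2)^2 ≡ 169^2 = 28561 ≡ 120 (mod 239)
13^5 = 13^4 · 13^1 ≡ 120 · 13 ≡ 126 (mod 239).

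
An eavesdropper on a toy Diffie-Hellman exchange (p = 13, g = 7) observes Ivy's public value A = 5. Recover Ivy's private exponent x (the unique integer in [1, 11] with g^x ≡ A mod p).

3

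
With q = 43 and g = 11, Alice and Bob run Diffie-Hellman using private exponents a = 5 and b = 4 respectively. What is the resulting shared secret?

4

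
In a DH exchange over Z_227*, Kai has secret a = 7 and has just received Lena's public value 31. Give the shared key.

Shared key K = 31^7 mod 227.
31^1 ≡ 31 (mod 227)
31^2 = (31^1)^2 ≡ 31^2 = 961 ≡ 53 (mod 227)
31^4 = (31^2)^2 ≡ 53^2 = 2809 ≡ 85 (mod 227)
31^7 = 31^4 · 31^2 · 31^1 ≡ 85 · 53 · 31 ≡ 50 (mod 227).

50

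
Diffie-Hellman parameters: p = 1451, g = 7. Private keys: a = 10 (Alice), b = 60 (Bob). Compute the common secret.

Alice sends A = g^a mod p = 7^10 mod 1451.
7^1 ≡ 7 (mod 1451)
7^2 = (7^1)^2 ≡ 7^2 = 49 ≡ 49 (mod 1451)
7^4 = (7^2)^2 ≡ 49^2 = 2401 ≡ 950 (mod 1451)
7^8 = (7^4)^2 ≡ 950^2 = 902500 ≡ 1429 (mod 1451)
7^10 = 7^8 · 7^2 ≡ 1429 · 49 ≡ 373 (mod 1451).
So A = 373. Bob then computes K = A^b mod p = 373^60 mod 1451.
373^1 ≡ 373 (mod 1451)
373^2 = (373^1)^2 ≡ 373^2 = 139129 ≡ 1284 (mod 1451)
373^4 = (373^2)^2 ≡ 1284^2 = 1648656 ≡ 320 (mod 1451)
373^8 = (373^4)^2 ≡ 320^2 = 102400 ≡ 830 (mod 1451)
373^16 = (373^8)^2 ≡ 830^2 = 688900 ≡ 1126 (mod 1451)
373^32 = (373^16)^2 ≡ 1126^2 = 1267876 ≡ 1153 (mod 1451)
373^60 = 373^32 · 373^16 · 373^8 · 373^4 ≡ 1153 · 1126 · 830 · 320 ≡ 78 (mod 1451).

78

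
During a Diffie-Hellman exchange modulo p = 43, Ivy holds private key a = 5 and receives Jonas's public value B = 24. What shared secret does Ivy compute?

Shared key K = 24^5 mod 43.
24^1 ≡ 24 (mod 43)
24^2 = (24^1)^2 ≡ 24^2 = 576 ≡ 17 (mod 43)
24^4 = (24^2)^2 ≡ 17^2 = 289 ≡ 31 (mod 43)
24^5 = 24^4 · 24^1 ≡ 31 · 24 ≡ 13 (mod 43).

13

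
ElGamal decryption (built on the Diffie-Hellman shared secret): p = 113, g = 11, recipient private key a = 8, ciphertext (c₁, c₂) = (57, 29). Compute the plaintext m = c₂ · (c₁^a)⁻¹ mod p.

Shared mask s = c₁^a mod p = 57^8 mod 113.
57^1 ≡ 57 (mod 113)
57^2 = (57^1)^2 ≡ 57^2 = 3249 ≡ 85 (mod 113)
57^4 = (57^2)^2 ≡ 85^2 = 7225 ≡ 106 (mod 113)
57^8 = (57^4)^2 ≡ 106^2 = 11236 ≡ 49 (mod 113)
So s = 49; s⁻¹ ≡ 30 (mod 113).
m = c₂ · s⁻¹ mod 113 = 29 · 30 mod 113 = 79.

79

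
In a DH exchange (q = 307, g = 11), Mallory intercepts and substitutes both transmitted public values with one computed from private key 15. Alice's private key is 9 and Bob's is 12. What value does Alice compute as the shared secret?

Alice receives Mallory's public value M = 11^15 mod 307 instead of the honest one.
11^1 ≡ 11 (mod 307)
11^2 = (11^1)^2 ≡ 11^2 = 121 ≡ 121 (mod 307)
11^4 = (11^2)^2 ≡ 121^2 = 14641 ≡ 212 (mod 307)
11^8 = (11^4)^2 ≡ 212^2 = 44944 ≡ 122 (mod 307)
11^15 = 11^8 · 11^4 · 11^2 · 11^1 ≡ 122 · 212 · 121 · 11 ≡ 153 (mod 307).
So M = 153. Alice computes K = M^9 mod 307.
153^1 ≡ 153 (mod 307)
153^2 = (153^1)^2 ≡ 153^2 = 23409 ≡ 77 (mod 307)
153^4 = (153^2)^2 ≡ 77^2 = 5929 ≡ 96 (mod 307)
153^8 = (153^4)^2 ≡ 96^2 = 9216 ≡ 6 (mod 307)
153^9 = 153^8 · 153^1 ≡ 6 · 153 ≡ 304 (mod 307).

304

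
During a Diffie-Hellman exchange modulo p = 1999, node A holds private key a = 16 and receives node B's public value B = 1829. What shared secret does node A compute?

Shared key K = 1829^16 mod 1999.
1829^1 ≡ 1829 (mod 1999)
1829^2 = (1829^1)^2 ≡ 1829^2 = 3345241 ≡ 914 (mod 1999)
1829^4 = (1829^2)^2 ≡ 914^2 = 835396 ≡ 1813 (mod 1999)
1829^8 = (1829^4)^2 ≡ 1813^2 = 3286969 ≡ 613 (mod 1999)
1829^16 = (1829^8)^2 ≡ 613^2 = 375769 ≡ 1956 (mod 1999)

1956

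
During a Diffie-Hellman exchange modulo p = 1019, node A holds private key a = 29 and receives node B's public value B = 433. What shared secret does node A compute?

Shared key K = 433^29 mod 1019.
433^1 ≡ 433 (mod 1019)
433^2 = (433^1)^2 ≡ 433^2 = 187489 ≡ 1012 (mod 1019)
433^4 = (433^2)^2 ≡ 1012^2 = 1024144 ≡ 49 (mod 1019)
433^8 = (433^4)^2 ≡ 49^2 = 2401 ≡ 363 (mod 1019)
433^16 = (433^8)^2 ≡ 363^2 = 131769 ≡ 318 (mod 1019)
433^29 = 433^16 · 433^8 · 433^4 · 433^1 ≡ 318 · 363 · 49 · 433 ≡ 754 (mod 1019).

754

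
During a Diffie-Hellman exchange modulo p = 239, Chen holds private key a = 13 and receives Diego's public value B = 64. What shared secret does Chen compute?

202

Shared key K = 64^13 mod 239.
64^1 ≡ 64 (mod 239)
64^2 = (64^1)^2 ≡ 64^2 = 4096 ≡ 33 (mod 239)
64^4 = (64^2)^2 ≡ 33^2 = 1089 ≡ 133 (mod 239)
64^8 = (64^4)^2 ≡ 133^2 = 17689 ≡ 3 (mod 239)
64^13 = 64^8 · 64^4 · 64^1 ≡ 3 · 133 · 64 ≡ 202 (mod 239).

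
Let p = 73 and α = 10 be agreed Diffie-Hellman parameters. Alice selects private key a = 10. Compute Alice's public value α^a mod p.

Public value = 10^10 mod 73.
10^1 ≡ 10 (mod 73)
10^2 = (10^1)^2 ≡ 10^2 = 100 ≡ 27 (mod 73)
10^4 = (10^2)^2 ≡ 27^2 = 729 ≡ 72 (mod 73)
10^8 = (10^4)^2 ≡ 72^2 = 5184 ≡ 1 (mod 73)
10^10 = 10^8 · 10^2 ≡ 1 · 27 ≡ 27 (mod 73).

27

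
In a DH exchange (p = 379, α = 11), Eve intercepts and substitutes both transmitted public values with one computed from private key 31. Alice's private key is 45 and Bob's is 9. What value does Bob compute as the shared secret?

328

Bob receives Eve's public value M = 11^31 mod 379 instead of the honest one.
11^1 ≡ 11 (mod 379)
11^2 = (11^1)^2 ≡ 11^2 = 121 ≡ 121 (mod 379)
11^4 = (11^2)^2 ≡ 121^2 = 14641 ≡ 239 (mod 379)
11^8 = (11^4)^2 ≡ 239^2 = 57121 ≡ 271 (mod 379)
11^16 = (11^8)^2 ≡ 271^2 = 73441 ≡ 294 (mod 379)
11^31 = 11^16 · 11^8 · 11^4 · 11^2 · 11^1 ≡ 294 · 271 · 239 · 121 · 11 ≡ 140 (mod 379).
So M = 140. Bob computes K = M^9 mod 379.
140^1 ≡ 140 (mod 379)
140^2 = (140^1)^2 ≡ 140^2 = 19600 ≡ 271 (mod 379)
140^4 = (140^2)^2 ≡ 271^2 = 73441 ≡ 294 (mod 379)
140^8 = (140^4)^2 ≡ 294^2 = 86436 ≡ 24 (mod 379)
140^9 = 140^8 · 140^1 ≡ 24 · 140 ≡ 328 (mod 379).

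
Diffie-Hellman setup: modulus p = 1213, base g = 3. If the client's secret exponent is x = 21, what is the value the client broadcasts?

Public value = 3^21 mod 1213.
3^1 ≡ 3 (mod 1213)
3^2 = (3^1)^2 ≡ 3^2 = 9 ≡ 9 (mod 1213)
3^4 = (3^2)^2 ≡ 9^2 = 81 ≡ 81 (mod 1213)
3^8 = (3^4)^2 ≡ 81^2 = 6561 ≡ 496 (mod 1213)
3^16 = (3^8)^2 ≡ 496^2 = 246016 ≡ 990 (mod 1213)
3^21 = 3^16 · 3^4 · 3^1 ≡ 990 · 81 · 3 ≡ 396 (mod 1213).

396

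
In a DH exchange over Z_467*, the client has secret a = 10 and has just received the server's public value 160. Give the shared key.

Shared key K = 160^10 mod 467.
160^1 ≡ 160 (mod 467)
160^2 = (160^1)^2 ≡ 160^2 = 25600 ≡ 382 (mod 467)
160^4 = (160^2)^2 ≡ 382^2 = 145924 ≡ 220 (mod 467)
160^8 = (160^4)^2 ≡ 220^2 = 48400 ≡ 299 (mod 467)
160^10 = 160^8 · 160^2 ≡ 299 · 382 ≡ 270 (mod 467).

270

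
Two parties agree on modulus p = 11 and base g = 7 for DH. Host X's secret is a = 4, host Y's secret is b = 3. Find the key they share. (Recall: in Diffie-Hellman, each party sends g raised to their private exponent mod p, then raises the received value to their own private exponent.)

5

Host Y sends B = g^b mod p = 7^3 mod 11.
7^1 ≡ 7 (mod 11)
7^2 = (7^1)^2 ≡ 7^2 = 49 ≡ 5 (mod 11)
7^3 = 7^2 · 7^1 ≡ 5 · 7 ≡ 2 (mod 11).
So B = 2. Host X then computes K = B^a mod p = 2^4 mod 11.
2^1 ≡ 2 (mod 11)
2^2 = (2^1)^2 ≡ 2^2 = 4 ≡ 4 (mod 11)
2^4 = (2^2)^2 ≡ 4^2 = 16 ≡ 5 (mod 11)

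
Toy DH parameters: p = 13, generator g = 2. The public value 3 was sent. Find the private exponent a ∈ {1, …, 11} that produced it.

4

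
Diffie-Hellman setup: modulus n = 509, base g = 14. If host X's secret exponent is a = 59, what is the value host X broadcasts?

Public value = 14^59 mod 509.
14^1 ≡ 14 (mod 509)
14^2 = (14^1)^2 ≡ 14^2 = 196 ≡ 196 (mod 509)
14^4 = (14^2)^2 ≡ 196^2 = 38416 ≡ 241 (mod 509)
14^8 = (14^4)^2 ≡ 241^2 = 58081 ≡ 55 (mod 509)
14^16 = (14^8)^2 ≡ 55^2 = 3025 ≡ 480 (mod 509)
14^32 = (14^16)^2 ≡ 480^2 = 230400 ≡ 332 (mod 509)
14^59 = 14^32 · 14^16 · 14^8 · 14^2 · 14^1 ≡ 332 · 480 · 55 · 196 · 14 ≡ 319 (mod 509).

319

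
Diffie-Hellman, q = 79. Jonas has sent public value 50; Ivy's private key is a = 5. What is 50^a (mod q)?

16

Shared key K = 50^5 mod 79.
50^1 ≡ 50 (mod 79)
50^2 = (50^1)^2 ≡ 50^2 = 2500 ≡ 51 (mod 79)
50^4 = (50^2)^2 ≡ 51^2 = 2601 ≡ 73 (mod 79)
50^5 = 50^4 · 50^1 ≡ 73 · 50 ≡ 16 (mod 79).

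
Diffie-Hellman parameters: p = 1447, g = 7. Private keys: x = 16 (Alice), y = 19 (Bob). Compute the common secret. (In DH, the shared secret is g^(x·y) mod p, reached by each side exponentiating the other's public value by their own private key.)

Alice sends A = g^x mod p = 7^16 mod 1447.
7^1 ≡ 7 (mod 1447)
7^2 = (7^1)^2 ≡ 7^2 = 49 ≡ 49 (mod 1447)
7^4 = (7^2)^2 ≡ 49^2 = 2401 ≡ 954 (mod 1447)
7^8 = (7^4)^2 ≡ 954^2 = 910116 ≡ 1400 (mod 1447)
7^16 = (7^8)^2 ≡ 1400^2 = 1960000 ≡ 762 (mod 1447)
So A = 762. Bob then computes K = A^y mod p = 762^19 mod 1447.
762^1 ≡ 762 (mod 1447)
762^2 = (762^1)^2 ≡ 762^2 = 580644 ≡ 397 (mod 1447)
762^4 = (762^2)^2 ≡ 397^2 = 157609 ≡ 1333 (mod 1447)
762^8 = (762^4)^2 ≡ 1333^2 = 1776889 ≡ 1420 (mod 1447)
762^16 = (762^8)^2 ≡ 1420^2 = 2016400 ≡ 729 (mod 1447)
762^19 = 762^16 · 762^2 · 762^1 ≡ 729 · 397 · 762 ≡ 1224 (mod 1447).

1224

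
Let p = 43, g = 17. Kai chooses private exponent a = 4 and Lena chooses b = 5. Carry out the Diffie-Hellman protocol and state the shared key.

Kai sends A = g^a mod p = 17^4 mod 43.
17^1 ≡ 17 (mod 43)
17^2 = (17^1)^2 ≡ 17^2 = 289 ≡ 31 (mod 43)
17^4 = (17^2)^2 ≡ 31^2 = 961 ≡ 15 (mod 43)
So A = 15. Lena then computes K = A^b mod p = 15^5 mod 43.
15^1 ≡ 15 (mod 43)
15^2 = (15^1)^2 ≡ 15^2 = 225 ≡ 10 (mod 43)
15^4 = (15^2)^2 ≡ 10^2 = 100 ≡ 14 (mod 43)
15^5 = 15^4 · 15^1 ≡ 14 · 15 ≡ 38 (mod 43).

38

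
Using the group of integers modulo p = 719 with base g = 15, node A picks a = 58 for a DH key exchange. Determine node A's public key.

Public value = 15^58 mod 719.
15^1 ≡ 15 (mod 719)
15^2 = (15^1)^2 ≡ 15^2 = 225 ≡ 225 (mod 719)
15^4 = (15^2)^2 ≡ 225^2 = 50625 ≡ 295 (mod 719)
15^8 = (15^4)^2 ≡ 295^2 = 87025 ≡ 26 (mod 719)
15^16 = (15^8)^2 ≡ 26^2 = 676 ≡ 676 (mod 719)
15^32 = (15^16)^2 ≡ 676^2 = 456976 ≡ 411 (mod 719)
15^58 = 15^32 · 15^16 · 15^8 · 15^2 ≡ 411 · 676 · 26 · 225 ≡ 117 (mod 719).

117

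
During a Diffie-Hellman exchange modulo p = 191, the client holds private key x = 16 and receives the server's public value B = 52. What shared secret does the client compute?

Shared key K = 52^16 mod 191.
52^1 ≡ 52 (mod 191)
52^2 = (52^1)^2 ≡ 52^2 = 2704 ≡ 30 (mod 191)
52^4 = (52^2)^2 ≡ 30^2 = 900 ≡ 136 (mod 191)
52^8 = (52^4)^2 ≡ 136^2 = 18496 ≡ 160 (mod 191)
52^16 = (52^8)^2 ≡ 160^2 = 25600 ≡ 6 (mod 191)

6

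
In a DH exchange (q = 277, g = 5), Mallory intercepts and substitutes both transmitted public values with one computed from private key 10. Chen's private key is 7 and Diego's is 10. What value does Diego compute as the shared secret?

Diego receives Mallory's public value M = 5^10 mod 277 instead of the honest one.
5^1 ≡ 5 (mod 277)
5^2 = (5^1)^2 ≡ 5^2 = 25 ≡ 25 (mod 277)
5^4 = (5^2)^2 ≡ 25^2 = 625 ≡ 71 (mod 277)
5^8 = (5^4)^2 ≡ 71^2 = 5041 ≡ 55 (mod 277)
5^10 = 5^8 · 5^2 ≡ 55 · 25 ≡ 267 (mod 277).
So M = 267. Diego computes K = M^10 mod 277.
267^1 ≡ 267 (mod 277)
267^2 = (267^1)^2 ≡ 267^2 = 71289 ≡ 100 (mod 277)
267^4 = (267^2)^2 ≡ 100^2 = 10000 ≡ 28 (mod 277)
267^8 = (267^4)^2 ≡ 28^2 = 784 ≡ 230 (mod 277)
267^10 = 267^8 · 267^2 ≡ 230 · 100 ≡ 9 (mod 277).

9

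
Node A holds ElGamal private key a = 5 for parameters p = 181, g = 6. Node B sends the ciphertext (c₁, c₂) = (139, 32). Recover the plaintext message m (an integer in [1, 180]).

149

Shared mask s = c₁^a mod p = 139^5 mod 181.
139^1 ≡ 139 (mod 181)
139^2 = (139^1)^2 ≡ 139^2 = 19321 ≡ 135 (mod 181)
139^4 = (139^2)^2 ≡ 135^2 = 18225 ≡ 125 (mod 181)
139^5 = 139^4 · 139^1 ≡ 125 · 139 ≡ 180 (mod 181).
So s = 180; s⁻¹ ≡ 180 (mod 181).
m = c₂ · s⁻¹ mod 181 = 32 · 180 mod 181 = 149.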